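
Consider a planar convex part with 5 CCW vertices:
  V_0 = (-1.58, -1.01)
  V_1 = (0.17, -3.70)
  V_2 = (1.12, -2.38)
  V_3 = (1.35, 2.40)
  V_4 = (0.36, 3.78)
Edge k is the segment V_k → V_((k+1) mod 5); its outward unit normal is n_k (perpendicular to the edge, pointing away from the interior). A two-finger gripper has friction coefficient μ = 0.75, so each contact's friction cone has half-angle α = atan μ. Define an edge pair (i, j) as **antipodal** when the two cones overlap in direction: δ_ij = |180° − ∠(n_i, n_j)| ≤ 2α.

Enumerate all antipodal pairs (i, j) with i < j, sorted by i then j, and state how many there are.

count = 6; pairs: (0,1), (0,2), (0,3), (1,4), (2,4), (3,4)

α = atan 0.75 = 36.87°;  2α = 73.74°
n_0 = (-0.8382, -0.5453)
n_1 = (+0.8117, -0.5841)
n_2 = (+0.9988, -0.0481)
n_3 = (+0.8125, +0.5829)
n_4 = (-0.9269, +0.3754)
  (0,1): δ = 68.79°  ✓
  (0,2): δ = 35.80°  ✓
  (0,3): δ = 2.61°  ✓
  (0,4): δ = 124.91°  ·
  (1,2): δ = 147.01°  ·
  (1,3): δ = 108.60°  ·
  (1,4): δ = 13.69°  ✓
  (2,3): δ = 141.59°  ·
  (2,4): δ = 19.29°  ✓
  (3,4): δ = 57.70°  ✓
antipodal pairs: 6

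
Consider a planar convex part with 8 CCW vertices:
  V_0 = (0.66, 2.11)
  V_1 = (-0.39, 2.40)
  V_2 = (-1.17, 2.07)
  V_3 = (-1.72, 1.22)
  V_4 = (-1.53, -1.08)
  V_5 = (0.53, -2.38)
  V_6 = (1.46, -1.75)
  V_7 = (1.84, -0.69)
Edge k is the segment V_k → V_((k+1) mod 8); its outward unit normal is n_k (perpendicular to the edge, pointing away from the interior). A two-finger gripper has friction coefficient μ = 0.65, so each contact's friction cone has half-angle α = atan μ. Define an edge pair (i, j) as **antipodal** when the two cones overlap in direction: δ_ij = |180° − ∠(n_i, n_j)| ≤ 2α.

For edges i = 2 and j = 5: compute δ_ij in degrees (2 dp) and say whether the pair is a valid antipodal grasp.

δ = 22.98°, valid

α = atan 0.65 = 33.02°;  2α = 66.05°
edge 2: e_2 = (-0.55, -0.85);  n_2 = (-0.8396, +0.5433)
edge 5: e_5 = (+0.93, +0.63);  n_5 = (+0.5608, -0.8279)
∠(n_2, n_5) = 157.02°
δ = |180° − 157.02°| = 22.98°
22.98° ≤ 2α = 66.05°  →  valid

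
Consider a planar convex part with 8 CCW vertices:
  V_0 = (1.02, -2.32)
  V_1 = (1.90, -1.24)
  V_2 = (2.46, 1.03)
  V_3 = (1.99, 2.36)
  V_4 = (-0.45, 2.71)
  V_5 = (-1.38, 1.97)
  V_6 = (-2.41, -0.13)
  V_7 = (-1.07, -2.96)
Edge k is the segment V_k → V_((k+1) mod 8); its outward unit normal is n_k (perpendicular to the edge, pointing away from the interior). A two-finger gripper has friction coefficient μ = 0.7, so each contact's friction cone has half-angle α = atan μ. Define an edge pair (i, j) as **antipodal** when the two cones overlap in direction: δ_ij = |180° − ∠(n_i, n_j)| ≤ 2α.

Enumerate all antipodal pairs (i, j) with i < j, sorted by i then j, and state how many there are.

count = 13; pairs: (0,3), (0,4), (0,5), (0,6), (1,4), (1,5), (1,6), (2,5), (2,6), (3,6), (3,7), (4,7), (5,7)

α = atan 0.7 = 34.99°;  2α = 69.98°
n_0 = (+0.7752, -0.6317)
n_1 = (+0.9709, -0.2395)
n_2 = (+0.9429, +0.3332)
n_3 = (+0.1420, +0.9899)
n_4 = (-0.6226, +0.7825)
n_5 = (-0.8978, +0.4404)
n_6 = (-0.9038, -0.4279)
n_7 = (+0.2928, -0.9562)
  (0,1): δ = 154.68°  ·
  (0,2): δ = 121.36°  ·
  (0,3): δ = 58.99°  ✓
  (0,4): δ = 12.32°  ✓
  (0,5): δ = 13.05°  ✓
  (0,6): δ = 64.51°  ✓
  (0,7): δ = 146.20°  ·
  (1,2): δ = 146.68°  ·
  (1,3): δ = 84.31°  ·
  (1,4): δ = 37.63°  ✓
  (1,5): δ = 12.27°  ✓
  (1,6): δ = 39.20°  ✓
  (1,7): δ = 120.88°  ·
  (2,3): δ = 117.63°  ·
  (2,4): δ = 70.95°  ·
  (2,5): δ = 45.59°  ✓
  (2,6): δ = 5.87°  ✓
  (2,7): δ = 87.56°  ·
  (3,4): δ = 133.33°  ·
  (3,5): δ = 107.96°  ·
  (3,6): δ = 56.50°  ✓
  (3,7): δ = 25.19°  ✓
  (4,5): δ = 154.64°  ·
  (4,6): δ = 103.17°  ·
  (4,7): δ = 21.48°  ✓
  (5,6): δ = 128.54°  ·
  (5,7): δ = 46.85°  ✓
  (6,7): δ = 98.31°  ·
antipodal pairs: 13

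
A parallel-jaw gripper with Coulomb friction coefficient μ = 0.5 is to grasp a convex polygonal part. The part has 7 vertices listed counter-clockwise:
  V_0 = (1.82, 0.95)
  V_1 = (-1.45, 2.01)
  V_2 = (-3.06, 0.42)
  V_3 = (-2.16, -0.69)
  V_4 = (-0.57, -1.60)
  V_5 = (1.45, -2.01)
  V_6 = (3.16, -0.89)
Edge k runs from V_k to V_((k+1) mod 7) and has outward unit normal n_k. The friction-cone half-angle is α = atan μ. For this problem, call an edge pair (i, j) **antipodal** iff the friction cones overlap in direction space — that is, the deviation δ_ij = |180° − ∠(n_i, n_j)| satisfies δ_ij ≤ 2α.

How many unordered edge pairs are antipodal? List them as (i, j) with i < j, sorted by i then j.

count = 8; pairs: (0,2), (0,3), (0,4), (0,5), (1,5), (2,6), (3,6), (4,6)

α = atan 0.5 = 26.57°;  2α = 53.13°
n_0 = (+0.3084, +0.9513)
n_1 = (-0.7027, +0.7115)
n_2 = (-0.7768, -0.6298)
n_3 = (-0.4967, -0.8679)
n_4 = (-0.1989, -0.9800)
n_5 = (+0.5479, -0.8365)
n_6 = (+0.8084, +0.5887)
  (0,1): δ = 117.40°  ·
  (0,2): δ = 33.00°  ✓
  (0,3): δ = 11.82°  ✓
  (0,4): δ = 6.49°  ✓
  (0,5): δ = 51.18°  ✓
  (0,6): δ = 144.02°  ·
  (1,2): δ = 95.61°  ·
  (1,3): δ = 74.43°  ·
  (1,4): δ = 56.12°  ·
  (1,5): δ = 11.42°  ✓
  (1,6): δ = 81.42°  ·
  (2,3): δ = 158.82°  ·
  (2,4): δ = 140.51°  ·
  (2,5): δ = 95.81°  ·
  (2,6): δ = 2.97°  ✓
  (3,4): δ = 161.69°  ·
  (3,5): δ = 116.99°  ·
  (3,6): δ = 24.15°  ✓
  (4,5): δ = 135.30°  ·
  (4,6): δ = 42.46°  ✓
  (5,6): δ = 87.16°  ·
antipodal pairs: 8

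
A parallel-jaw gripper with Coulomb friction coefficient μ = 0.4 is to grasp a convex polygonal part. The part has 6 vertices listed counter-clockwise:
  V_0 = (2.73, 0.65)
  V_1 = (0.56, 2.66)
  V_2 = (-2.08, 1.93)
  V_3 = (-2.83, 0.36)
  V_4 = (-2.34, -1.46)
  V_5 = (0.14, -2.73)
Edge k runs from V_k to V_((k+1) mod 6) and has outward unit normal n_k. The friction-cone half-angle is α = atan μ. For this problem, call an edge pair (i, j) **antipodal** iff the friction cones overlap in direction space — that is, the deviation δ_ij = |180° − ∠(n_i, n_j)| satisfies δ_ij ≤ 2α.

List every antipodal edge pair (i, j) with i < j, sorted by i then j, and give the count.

count = 5; pairs: (0,3), (0,4), (1,4), (1,5), (2,5)

α = atan 0.4 = 21.80°;  2α = 43.60°
n_0 = (+0.6795, +0.7336)
n_1 = (-0.2665, +0.9638)
n_2 = (-0.9023, +0.4310)
n_3 = (-0.9656, -0.2600)
n_4 = (-0.4558, -0.8901)
n_5 = (+0.7938, -0.6082)
  (0,1): δ = 121.74°  ·
  (0,2): δ = 72.73°  ·
  (0,3): δ = 32.12°  ✓
  (0,4): δ = 15.69°  ✓
  (0,5): δ = 95.35°  ·
  (1,2): δ = 130.99°  ·
  (1,3): δ = 90.39°  ·
  (1,4): δ = 42.57°  ✓
  (1,5): δ = 37.08°  ✓
  (2,3): δ = 139.40°  ·
  (2,4): δ = 91.58°  ·
  (2,5): δ = 11.93°  ✓
  (3,4): δ = 132.19°  ·
  (3,5): δ = 52.53°  ·
  (4,5): δ = 100.35°  ·
antipodal pairs: 5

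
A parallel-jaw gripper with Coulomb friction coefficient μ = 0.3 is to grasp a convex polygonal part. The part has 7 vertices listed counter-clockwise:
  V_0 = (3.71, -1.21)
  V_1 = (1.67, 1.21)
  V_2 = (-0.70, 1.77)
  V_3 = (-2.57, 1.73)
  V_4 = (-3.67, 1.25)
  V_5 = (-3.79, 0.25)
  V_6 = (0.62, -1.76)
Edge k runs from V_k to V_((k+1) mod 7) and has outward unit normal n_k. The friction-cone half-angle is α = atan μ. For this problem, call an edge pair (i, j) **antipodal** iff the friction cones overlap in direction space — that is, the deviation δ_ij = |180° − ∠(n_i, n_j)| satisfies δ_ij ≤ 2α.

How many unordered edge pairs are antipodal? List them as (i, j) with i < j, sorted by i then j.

α = atan 0.3 = 16.70°;  2α = 33.40°
n_0 = (+0.7646, +0.6445)
n_1 = (+0.2300, +0.9732)
n_2 = (-0.0214, +0.9998)
n_3 = (-0.3999, +0.9165)
n_4 = (-0.9929, +0.1191)
n_5 = (-0.4147, -0.9099)
n_6 = (+0.1752, -0.9845)
  (0,1): δ = 143.42°  ·
  (0,2): δ = 128.90°  ·
  (0,3): δ = 106.56°  ·
  (0,4): δ = 46.97°  ·
  (0,5): δ = 25.37°  ✓
  (0,6): δ = 59.96°  ·
  (1,2): δ = 165.48°  ·
  (1,3): δ = 143.13°  ·
  (1,4): δ = 83.55°  ·
  (1,5): δ = 11.21°  ✓
  (1,6): δ = 23.39°  ✓
  (2,3): δ = 157.65°  ·
  (2,4): δ = 98.07°  ·
  (2,5): δ = 25.73°  ✓
  (2,6): δ = 8.87°  ✓
  (3,4): δ = 120.42°  ·
  (3,5): δ = 48.08°  ·
  (3,6): δ = 13.48°  ✓
  (4,5): δ = 107.66°  ·
  (4,6): δ = 73.06°  ·
  (5,6): δ = 145.40°  ·
antipodal pairs: 6

count = 6; pairs: (0,5), (1,5), (1,6), (2,5), (2,6), (3,6)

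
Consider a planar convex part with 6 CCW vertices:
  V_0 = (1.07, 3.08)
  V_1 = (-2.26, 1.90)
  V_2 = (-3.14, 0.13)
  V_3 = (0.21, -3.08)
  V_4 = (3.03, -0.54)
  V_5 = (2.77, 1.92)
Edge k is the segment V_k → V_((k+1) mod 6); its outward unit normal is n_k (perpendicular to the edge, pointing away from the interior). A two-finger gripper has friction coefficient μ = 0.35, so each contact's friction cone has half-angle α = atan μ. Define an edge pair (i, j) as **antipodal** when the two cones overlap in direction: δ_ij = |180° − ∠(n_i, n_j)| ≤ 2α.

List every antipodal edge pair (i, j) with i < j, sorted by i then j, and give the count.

count = 4; pairs: (0,3), (1,3), (1,4), (2,5)

α = atan 0.35 = 19.29°;  2α = 38.58°
n_0 = (-0.3340, +0.9426)
n_1 = (-0.8954, +0.4452)
n_2 = (-0.6919, -0.7220)
n_3 = (+0.6693, -0.7430)
n_4 = (+0.9945, +0.1051)
n_5 = (+0.5636, +0.8260)
  (0,1): δ = 135.95°  ·
  (0,2): δ = 63.29°  ·
  (0,3): δ = 22.50°  ✓
  (0,4): δ = 76.52°  ·
  (0,5): δ = 126.18°  ·
  (1,2): δ = 107.34°  ·
  (1,3): δ = 21.55°  ✓
  (1,4): δ = 32.47°  ✓
  (1,5): δ = 82.13°  ·
  (2,3): δ = 94.21°  ·
  (2,4): δ = 40.19°  ·
  (2,5): δ = 9.47°  ✓
  (3,4): δ = 125.98°  ·
  (3,5): δ = 76.32°  ·
  (4,5): δ = 130.34°  ·
antipodal pairs: 4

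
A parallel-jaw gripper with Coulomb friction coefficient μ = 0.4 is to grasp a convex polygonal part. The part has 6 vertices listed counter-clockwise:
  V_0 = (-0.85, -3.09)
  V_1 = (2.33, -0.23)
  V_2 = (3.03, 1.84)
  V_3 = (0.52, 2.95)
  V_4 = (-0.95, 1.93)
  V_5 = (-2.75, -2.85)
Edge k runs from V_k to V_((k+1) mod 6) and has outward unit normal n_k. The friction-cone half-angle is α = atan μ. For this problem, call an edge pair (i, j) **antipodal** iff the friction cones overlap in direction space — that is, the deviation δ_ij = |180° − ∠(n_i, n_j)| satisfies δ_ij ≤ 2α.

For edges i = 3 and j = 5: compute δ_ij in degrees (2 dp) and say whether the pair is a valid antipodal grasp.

δ = 41.96°, valid

α = atan 0.4 = 21.80°;  2α = 43.60°
edge 3: e_3 = (-1.47, -1.02);  n_3 = (-0.5701, +0.8216)
edge 5: e_5 = (+1.90, -0.24);  n_5 = (-0.1253, -0.9921)
∠(n_3, n_5) = 138.04°
δ = |180° − 138.04°| = 41.96°
41.96° ≤ 2α = 43.60°  →  valid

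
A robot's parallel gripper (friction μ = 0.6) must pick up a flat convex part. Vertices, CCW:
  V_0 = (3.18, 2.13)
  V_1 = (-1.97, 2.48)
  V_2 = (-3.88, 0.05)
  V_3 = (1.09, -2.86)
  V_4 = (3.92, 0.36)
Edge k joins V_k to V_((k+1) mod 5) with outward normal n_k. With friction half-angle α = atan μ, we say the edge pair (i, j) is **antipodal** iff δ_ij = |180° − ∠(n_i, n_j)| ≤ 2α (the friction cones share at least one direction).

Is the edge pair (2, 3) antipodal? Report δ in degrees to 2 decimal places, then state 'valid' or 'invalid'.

δ = 100.96°, invalid

α = atan 0.6 = 30.96°;  2α = 61.93°
edge 2: e_2 = (+4.97, -2.91);  n_2 = (-0.5053, -0.8630)
edge 3: e_3 = (+2.83, +3.22);  n_3 = (+0.7511, -0.6602)
∠(n_2, n_3) = 79.04°
δ = |180° − 79.04°| = 100.96°
100.96° > 2α = 61.93°  →  invalid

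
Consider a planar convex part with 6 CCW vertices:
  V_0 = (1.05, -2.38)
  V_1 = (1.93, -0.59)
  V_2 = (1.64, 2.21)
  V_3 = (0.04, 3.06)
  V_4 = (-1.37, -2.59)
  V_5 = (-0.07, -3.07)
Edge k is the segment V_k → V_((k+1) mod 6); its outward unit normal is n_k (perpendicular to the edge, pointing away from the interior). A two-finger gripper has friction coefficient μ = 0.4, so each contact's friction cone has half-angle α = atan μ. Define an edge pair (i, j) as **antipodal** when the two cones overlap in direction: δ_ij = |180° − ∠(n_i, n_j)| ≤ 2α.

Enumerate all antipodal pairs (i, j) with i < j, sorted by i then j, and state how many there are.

count = 3; pairs: (0,3), (1,3), (2,4)

α = atan 0.4 = 21.80°;  2α = 43.60°
n_0 = (+0.8974, -0.4412)
n_1 = (+0.9947, +0.1030)
n_2 = (+0.4692, +0.8831)
n_3 = (-0.9702, +0.2421)
n_4 = (-0.3464, -0.9381)
n_5 = (+0.5245, -0.8514)
  (0,1): δ = 147.91°  ·
  (0,2): δ = 91.80°  ·
  (0,3): δ = 12.17°  ✓
  (0,4): δ = 95.91°  ·
  (0,5): δ = 147.82°  ·
  (1,2): δ = 123.89°  ·
  (1,3): δ = 19.93°  ✓
  (1,4): δ = 63.82°  ·
  (1,5): δ = 115.72°  ·
  (2,3): δ = 76.03°  ·
  (2,4): δ = 7.71°  ✓
  (2,5): δ = 59.62°  ·
  (3,4): δ = 96.25°  ·
  (3,5): δ = 44.35°  ·
  (4,5): δ = 128.10°  ·
antipodal pairs: 3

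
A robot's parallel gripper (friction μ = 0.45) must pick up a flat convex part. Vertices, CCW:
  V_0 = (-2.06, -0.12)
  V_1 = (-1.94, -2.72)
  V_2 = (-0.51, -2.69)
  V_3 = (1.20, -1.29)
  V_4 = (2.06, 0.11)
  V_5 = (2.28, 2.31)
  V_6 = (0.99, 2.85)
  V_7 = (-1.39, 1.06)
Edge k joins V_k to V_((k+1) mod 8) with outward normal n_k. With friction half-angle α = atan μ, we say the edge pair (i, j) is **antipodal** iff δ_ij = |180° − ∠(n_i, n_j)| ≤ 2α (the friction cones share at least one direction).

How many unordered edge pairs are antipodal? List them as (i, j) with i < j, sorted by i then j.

α = atan 0.45 = 24.23°;  2α = 48.46°
n_0 = (-0.9989, -0.0461)
n_1 = (+0.0210, -0.9998)
n_2 = (+0.6335, -0.7738)
n_3 = (+0.8521, -0.5234)
n_4 = (+0.9950, -0.0995)
n_5 = (+0.3861, +0.9224)
n_6 = (-0.6011, +0.7992)
n_7 = (-0.8696, +0.4938)
  (0,1): δ = 91.44°  ·
  (0,2): δ = 53.33°  ·
  (0,3): δ = 34.20°  ✓
  (0,4): δ = 8.35°  ✓
  (0,5): δ = 64.64°  ·
  (0,6): δ = 124.30°  ·
  (0,7): δ = 147.77°  ·
  (1,2): δ = 141.89°  ·
  (1,3): δ = 122.76°  ·
  (1,4): δ = 96.91°  ·
  (1,5): δ = 23.92°  ✓
  (1,6): δ = 35.75°  ✓
  (1,7): δ = 59.21°  ·
  (2,3): δ = 160.87°  ·
  (2,4): δ = 135.02°  ·
  (2,5): δ = 62.02°  ·
  (2,6): δ = 2.36°  ✓
  (2,7): δ = 21.10°  ✓
  (3,4): δ = 154.15°  ·
  (3,5): δ = 81.15°  ·
  (3,6): δ = 21.49°  ✓
  (3,7): δ = 1.97°  ✓
  (4,5): δ = 107.00°  ·
  (4,6): δ = 47.34°  ✓
  (4,7): δ = 23.88°  ✓
  (5,6): δ = 120.34°  ·
  (5,7): δ = 96.87°  ·
  (6,7): δ = 156.53°  ·
antipodal pairs: 10

count = 10; pairs: (0,3), (0,4), (1,5), (1,6), (2,6), (2,7), (3,6), (3,7), (4,6), (4,7)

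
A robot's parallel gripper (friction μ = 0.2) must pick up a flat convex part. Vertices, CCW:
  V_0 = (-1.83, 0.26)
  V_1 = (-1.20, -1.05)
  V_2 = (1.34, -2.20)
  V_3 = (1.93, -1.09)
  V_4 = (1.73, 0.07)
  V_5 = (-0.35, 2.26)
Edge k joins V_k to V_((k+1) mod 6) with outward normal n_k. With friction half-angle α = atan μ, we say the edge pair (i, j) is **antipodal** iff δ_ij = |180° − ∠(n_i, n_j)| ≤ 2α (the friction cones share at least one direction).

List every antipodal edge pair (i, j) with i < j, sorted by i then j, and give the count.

α = atan 0.2 = 11.31°;  2α = 22.62°
n_0 = (-0.9012, -0.4334)
n_1 = (-0.4125, -0.9110)
n_2 = (+0.8830, -0.4693)
n_3 = (+0.9855, +0.1699)
n_4 = (+0.7251, +0.6887)
n_5 = (-0.8038, +0.5948)
  (0,1): δ = 140.04°  ·
  (0,2): δ = 53.68°  ·
  (0,3): δ = 15.90°  ✓
  (0,4): δ = 17.84°  ✓
  (0,5): δ = 117.81°  ·
  (1,2): δ = 93.63°  ·
  (1,3): δ = 55.86°  ·
  (1,4): δ = 22.12°  ✓
  (1,5): δ = 77.86°  ·
  (2,3): δ = 142.23°  ·
  (2,4): δ = 108.48°  ·
  (2,5): δ = 8.51°  ✓
  (3,4): δ = 146.26°  ·
  (3,5): δ = 46.28°  ·
  (4,5): δ = 80.03°  ·
antipodal pairs: 4

count = 4; pairs: (0,3), (0,4), (1,4), (2,5)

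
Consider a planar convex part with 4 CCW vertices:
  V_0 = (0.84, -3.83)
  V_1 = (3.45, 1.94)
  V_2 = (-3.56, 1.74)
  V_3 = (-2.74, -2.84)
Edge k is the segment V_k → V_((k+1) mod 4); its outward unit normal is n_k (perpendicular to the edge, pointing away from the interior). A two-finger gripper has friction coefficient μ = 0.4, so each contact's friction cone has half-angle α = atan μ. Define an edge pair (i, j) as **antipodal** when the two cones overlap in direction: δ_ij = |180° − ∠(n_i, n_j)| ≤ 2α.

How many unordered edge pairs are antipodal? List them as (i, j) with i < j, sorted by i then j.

α = atan 0.4 = 21.80°;  2α = 43.60°
n_0 = (+0.9111, -0.4121)
n_1 = (-0.0285, +0.9996)
n_2 = (-0.9843, -0.1762)
n_3 = (-0.2665, -0.9638)
  (0,1): δ = 64.03°  ·
  (0,2): δ = 34.49°  ✓
  (0,3): δ = 98.88°  ·
  (1,2): δ = 81.48°  ·
  (1,3): δ = 17.09°  ✓
  (2,3): δ = 115.61°  ·
antipodal pairs: 2

count = 2; pairs: (0,2), (1,3)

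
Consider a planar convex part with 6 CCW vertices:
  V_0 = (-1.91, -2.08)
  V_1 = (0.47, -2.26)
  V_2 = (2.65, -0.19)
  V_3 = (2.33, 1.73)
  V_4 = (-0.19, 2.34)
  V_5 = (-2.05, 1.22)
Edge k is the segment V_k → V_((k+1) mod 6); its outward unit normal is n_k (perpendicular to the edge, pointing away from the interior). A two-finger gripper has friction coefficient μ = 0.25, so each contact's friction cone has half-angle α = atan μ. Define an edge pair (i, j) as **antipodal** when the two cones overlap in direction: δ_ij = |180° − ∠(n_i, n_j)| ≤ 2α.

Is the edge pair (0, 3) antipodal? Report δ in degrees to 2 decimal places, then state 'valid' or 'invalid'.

α = atan 0.25 = 14.04°;  2α = 28.07°
edge 0: e_0 = (+2.38, -0.18);  n_0 = (-0.0754, -0.9972)
edge 3: e_3 = (-2.52, +0.61);  n_3 = (+0.2353, +0.9719)
∠(n_0, n_3) = 170.72°
δ = |180° − 170.72°| = 9.28°
9.28° ≤ 2α = 28.07°  →  valid

δ = 9.28°, valid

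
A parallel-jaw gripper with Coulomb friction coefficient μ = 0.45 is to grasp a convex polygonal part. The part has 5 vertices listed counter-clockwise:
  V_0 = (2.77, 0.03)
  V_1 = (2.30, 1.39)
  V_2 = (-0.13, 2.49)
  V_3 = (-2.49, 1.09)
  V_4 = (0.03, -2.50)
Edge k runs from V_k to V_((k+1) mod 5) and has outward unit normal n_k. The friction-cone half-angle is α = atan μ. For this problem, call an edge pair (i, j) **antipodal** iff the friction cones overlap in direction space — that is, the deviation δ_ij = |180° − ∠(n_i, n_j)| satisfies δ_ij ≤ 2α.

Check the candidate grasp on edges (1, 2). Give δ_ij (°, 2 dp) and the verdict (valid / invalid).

δ = 124.97°, invalid

α = atan 0.45 = 24.23°;  2α = 48.46°
edge 1: e_1 = (-2.43, +1.10);  n_1 = (+0.4124, +0.9110)
edge 2: e_2 = (-2.36, -1.40);  n_2 = (-0.5102, +0.8601)
∠(n_1, n_2) = 55.03°
δ = |180° − 55.03°| = 124.97°
124.97° > 2α = 48.46°  →  invalid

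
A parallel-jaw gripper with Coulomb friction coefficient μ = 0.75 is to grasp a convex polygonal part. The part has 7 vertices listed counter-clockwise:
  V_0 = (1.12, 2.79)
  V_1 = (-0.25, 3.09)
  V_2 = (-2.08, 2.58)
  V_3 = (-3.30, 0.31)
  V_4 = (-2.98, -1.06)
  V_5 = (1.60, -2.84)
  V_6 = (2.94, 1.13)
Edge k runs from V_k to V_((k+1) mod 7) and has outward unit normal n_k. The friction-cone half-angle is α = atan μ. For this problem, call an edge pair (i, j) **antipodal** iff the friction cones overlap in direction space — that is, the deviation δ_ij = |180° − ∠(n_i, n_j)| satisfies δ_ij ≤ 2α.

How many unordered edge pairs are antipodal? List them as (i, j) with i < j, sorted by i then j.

count = 8; pairs: (0,3), (0,4), (1,4), (1,5), (2,5), (3,5), (3,6), (4,6)

α = atan 0.75 = 36.87°;  2α = 73.74°
n_0 = (+0.2139, +0.9769)
n_1 = (-0.2685, +0.9633)
n_2 = (-0.8808, +0.4734)
n_3 = (-0.9738, -0.2275)
n_4 = (-0.3622, -0.9321)
n_5 = (+0.9475, -0.3198)
n_6 = (+0.6739, +0.7388)
  (0,1): δ = 152.08°  ·
  (0,2): δ = 105.90°  ·
  (0,3): δ = 64.50°  ✓
  (0,4): δ = 8.89°  ✓
  (0,5): δ = 83.70°  ·
  (0,6): δ = 149.98°  ·
  (1,2): δ = 133.83°  ·
  (1,3): δ = 92.43°  ·
  (1,4): δ = 36.81°  ✓
  (1,5): δ = 55.78°  ✓
  (1,6): δ = 122.06°  ·
  (2,3): δ = 138.60°  ·
  (2,4): δ = 82.98°  ·
  (2,5): δ = 9.60°  ✓
  (2,6): δ = 75.89°  ·
  (3,4): δ = 124.39°  ·
  (3,5): δ = 31.80°  ✓
  (3,6): δ = 34.49°  ✓
  (4,5): δ = 87.41°  ·
  (4,6): δ = 21.13°  ✓
  (5,6): δ = 113.72°  ·
antipodal pairs: 8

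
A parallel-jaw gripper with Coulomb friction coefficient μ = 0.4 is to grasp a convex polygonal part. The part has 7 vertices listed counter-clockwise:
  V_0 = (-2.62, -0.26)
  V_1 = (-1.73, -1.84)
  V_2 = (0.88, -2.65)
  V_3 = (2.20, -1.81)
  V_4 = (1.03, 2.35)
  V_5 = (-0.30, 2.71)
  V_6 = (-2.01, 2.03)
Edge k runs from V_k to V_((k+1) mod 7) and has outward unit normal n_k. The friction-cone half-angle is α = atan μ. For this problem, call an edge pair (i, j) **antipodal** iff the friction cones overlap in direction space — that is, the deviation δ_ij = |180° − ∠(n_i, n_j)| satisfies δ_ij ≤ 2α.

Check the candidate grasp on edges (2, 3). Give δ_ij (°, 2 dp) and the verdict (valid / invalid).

δ = 106.76°, invalid

α = atan 0.4 = 21.80°;  2α = 43.60°
edge 2: e_2 = (+1.32, +0.84);  n_2 = (+0.5369, -0.8437)
edge 3: e_3 = (-1.17, +4.16);  n_3 = (+0.9627, +0.2707)
∠(n_2, n_3) = 73.24°
δ = |180° − 73.24°| = 106.76°
106.76° > 2α = 43.60°  →  invalid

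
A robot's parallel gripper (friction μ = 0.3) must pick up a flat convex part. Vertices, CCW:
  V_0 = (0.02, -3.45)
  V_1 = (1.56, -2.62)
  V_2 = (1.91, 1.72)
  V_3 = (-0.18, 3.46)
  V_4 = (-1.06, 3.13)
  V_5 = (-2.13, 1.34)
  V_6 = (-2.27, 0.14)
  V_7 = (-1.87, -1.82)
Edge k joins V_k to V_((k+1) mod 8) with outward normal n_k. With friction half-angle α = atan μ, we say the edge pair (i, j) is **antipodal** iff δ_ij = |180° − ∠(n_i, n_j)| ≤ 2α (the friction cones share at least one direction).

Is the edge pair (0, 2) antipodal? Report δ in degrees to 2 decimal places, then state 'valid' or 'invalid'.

α = atan 0.3 = 16.70°;  2α = 33.40°
edge 0: e_0 = (+1.54, +0.83);  n_0 = (+0.4744, -0.8803)
edge 2: e_2 = (-2.09, +1.74);  n_2 = (+0.6398, +0.7685)
∠(n_0, n_2) = 111.90°
δ = |180° − 111.90°| = 68.10°
68.10° > 2α = 33.40°  →  invalid

δ = 68.10°, invalid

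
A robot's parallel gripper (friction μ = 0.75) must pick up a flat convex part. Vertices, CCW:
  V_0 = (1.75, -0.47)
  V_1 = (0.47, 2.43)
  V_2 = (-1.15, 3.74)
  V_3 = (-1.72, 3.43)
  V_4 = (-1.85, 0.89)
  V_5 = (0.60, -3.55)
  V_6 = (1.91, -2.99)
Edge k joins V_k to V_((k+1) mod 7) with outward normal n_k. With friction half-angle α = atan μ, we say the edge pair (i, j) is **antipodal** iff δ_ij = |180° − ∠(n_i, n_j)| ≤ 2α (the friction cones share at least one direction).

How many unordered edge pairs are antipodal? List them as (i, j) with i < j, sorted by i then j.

α = atan 0.75 = 36.87°;  2α = 73.74°
n_0 = (+0.9148, +0.4038)
n_1 = (+0.6288, +0.7776)
n_2 = (-0.4778, +0.8785)
n_3 = (-0.9987, +0.0511)
n_4 = (-0.8755, -0.4831)
n_5 = (+0.3931, -0.9195)
n_6 = (+0.9980, +0.0634)
  (0,1): δ = 152.78°  ·
  (0,2): δ = 85.28°  ·
  (0,3): δ = 26.75°  ✓
  (0,4): δ = 5.07°  ✓
  (0,5): δ = 89.33°  ·
  (0,6): δ = 159.82°  ·
  (1,2): δ = 112.50°  ·
  (1,3): δ = 53.97°  ✓
  (1,4): δ = 22.15°  ✓
  (1,5): δ = 62.11°  ✓
  (1,6): δ = 132.59°  ·
  (2,3): δ = 121.47°  ·
  (2,4): δ = 89.65°  ·
  (2,5): δ = 5.39°  ✓
  (2,6): δ = 65.09°  ✓
  (3,4): δ = 148.18°  ·
  (3,5): δ = 63.92°  ✓
  (3,6): δ = 6.56°  ✓
  (4,5): δ = 95.74°  ·
  (4,6): δ = 25.26°  ✓
  (5,6): δ = 109.51°  ·
antipodal pairs: 10

count = 10; pairs: (0,3), (0,4), (1,3), (1,4), (1,5), (2,5), (2,6), (3,5), (3,6), (4,6)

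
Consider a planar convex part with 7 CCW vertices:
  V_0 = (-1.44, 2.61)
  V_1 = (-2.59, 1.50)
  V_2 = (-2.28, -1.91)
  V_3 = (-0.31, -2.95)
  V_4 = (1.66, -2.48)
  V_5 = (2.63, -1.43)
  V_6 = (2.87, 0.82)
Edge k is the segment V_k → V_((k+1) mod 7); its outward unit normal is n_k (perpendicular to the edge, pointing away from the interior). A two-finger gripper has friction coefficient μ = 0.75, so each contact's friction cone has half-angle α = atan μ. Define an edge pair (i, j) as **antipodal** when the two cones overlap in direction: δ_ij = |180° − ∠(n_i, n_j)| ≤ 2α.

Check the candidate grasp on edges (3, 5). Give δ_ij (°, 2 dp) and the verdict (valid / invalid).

α = atan 0.75 = 36.87°;  2α = 73.74°
edge 3: e_3 = (+1.97, +0.47);  n_3 = (+0.2321, -0.9727)
edge 5: e_5 = (+0.24, +2.25);  n_5 = (+0.9944, -0.1061)
∠(n_3, n_5) = 70.49°
δ = |180° − 70.49°| = 109.51°
109.51° > 2α = 73.74°  →  invalid

δ = 109.51°, invalid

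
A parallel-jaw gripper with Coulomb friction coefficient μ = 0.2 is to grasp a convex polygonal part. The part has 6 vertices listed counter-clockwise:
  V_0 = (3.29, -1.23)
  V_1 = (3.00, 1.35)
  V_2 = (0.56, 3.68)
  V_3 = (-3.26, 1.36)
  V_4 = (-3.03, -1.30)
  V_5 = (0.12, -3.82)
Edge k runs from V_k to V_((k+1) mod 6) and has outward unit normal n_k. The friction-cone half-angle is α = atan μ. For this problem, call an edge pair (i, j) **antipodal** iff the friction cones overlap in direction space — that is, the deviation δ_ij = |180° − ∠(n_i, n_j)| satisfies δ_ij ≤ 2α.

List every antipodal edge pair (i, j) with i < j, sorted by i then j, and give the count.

count = 3; pairs: (0,3), (1,4), (2,5)

α = atan 0.2 = 11.31°;  2α = 22.62°
n_0 = (+0.9937, +0.1117)
n_1 = (+0.6906, +0.7232)
n_2 = (-0.5191, +0.8547)
n_3 = (-0.9963, -0.0861)
n_4 = (-0.6247, -0.7809)
n_5 = (+0.6327, -0.7744)
  (0,1): δ = 140.09°  ·
  (0,2): δ = 65.14°  ·
  (0,3): δ = 1.47°  ✓
  (0,4): δ = 44.93°  ·
  (0,5): δ = 122.84°  ·
  (1,2): δ = 105.05°  ·
  (1,3): δ = 41.38°  ·
  (1,4): δ = 5.02°  ✓
  (1,5): δ = 82.93°  ·
  (2,3): δ = 116.33°  ·
  (2,4): δ = 69.93°  ·
  (2,5): δ = 7.98°  ✓
  (3,4): δ = 133.60°  ·
  (3,5): δ = 55.69°  ·
  (4,5): δ = 102.09°  ·
antipodal pairs: 3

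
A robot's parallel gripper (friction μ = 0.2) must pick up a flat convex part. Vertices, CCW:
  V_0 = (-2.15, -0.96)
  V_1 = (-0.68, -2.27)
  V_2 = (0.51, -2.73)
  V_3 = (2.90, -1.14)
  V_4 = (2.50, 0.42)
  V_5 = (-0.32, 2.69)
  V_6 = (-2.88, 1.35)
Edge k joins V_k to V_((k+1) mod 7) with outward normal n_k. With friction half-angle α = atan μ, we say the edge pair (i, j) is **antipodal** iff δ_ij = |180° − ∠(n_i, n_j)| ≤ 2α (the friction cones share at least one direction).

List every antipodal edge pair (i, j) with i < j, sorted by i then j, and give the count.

α = atan 0.2 = 11.31°;  2α = 22.62°
n_0 = (-0.6653, -0.7466)
n_1 = (-0.3606, -0.9327)
n_2 = (+0.5539, -0.8326)
n_3 = (+0.9687, +0.2484)
n_4 = (+0.6271, +0.7790)
n_5 = (-0.4637, +0.8860)
n_6 = (-0.9535, -0.3013)
  (0,1): δ = 159.43°  ·
  (0,2): δ = 104.66°  ·
  (0,3): δ = 33.91°  ·
  (0,4): δ = 2.87°  ✓
  (0,5): δ = 69.34°  ·
  (0,6): δ = 149.24°  ·
  (1,2): δ = 125.23°  ·
  (1,3): δ = 54.48°  ·
  (1,4): δ = 17.70°  ✓
  (1,5): δ = 48.76°  ·
  (1,6): δ = 128.67°  ·
  (2,3): δ = 109.25°  ·
  (2,4): δ = 72.47°  ·
  (2,5): δ = 6.01°  ✓
  (2,6): δ = 73.90°  ·
  (3,4): δ = 143.21°  ·
  (3,5): δ = 76.75°  ·
  (3,6): δ = 3.16°  ✓
  (4,5): δ = 113.54°  ·
  (4,6): δ = 33.63°  ·
  (5,6): δ = 100.09°  ·
antipodal pairs: 4

count = 4; pairs: (0,4), (1,4), (2,5), (3,6)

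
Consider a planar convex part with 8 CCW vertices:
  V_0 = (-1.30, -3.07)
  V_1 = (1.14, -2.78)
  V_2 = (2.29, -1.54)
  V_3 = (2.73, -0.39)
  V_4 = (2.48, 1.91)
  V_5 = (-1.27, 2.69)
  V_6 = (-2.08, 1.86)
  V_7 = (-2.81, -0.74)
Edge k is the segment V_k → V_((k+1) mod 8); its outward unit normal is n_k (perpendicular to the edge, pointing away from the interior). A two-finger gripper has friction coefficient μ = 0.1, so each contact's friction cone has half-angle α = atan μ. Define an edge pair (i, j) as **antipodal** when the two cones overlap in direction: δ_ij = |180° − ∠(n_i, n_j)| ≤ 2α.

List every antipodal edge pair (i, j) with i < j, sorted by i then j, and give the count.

count = 2; pairs: (1,5), (2,6)

α = atan 0.1 = 5.71°;  2α = 11.42°
n_0 = (+0.1180, -0.9930)
n_1 = (+0.7332, -0.6800)
n_2 = (+0.9340, -0.3573)
n_3 = (+0.9941, +0.1081)
n_4 = (+0.2036, +0.9790)
n_5 = (-0.7157, +0.6984)
n_6 = (-0.9628, +0.2703)
n_7 = (-0.8392, -0.5438)
  (0,1): δ = 139.62°  ·
  (0,2): δ = 117.72°  ·
  (0,3): δ = 90.57°  ·
  (0,4): δ = 18.53°  ·
  (0,5): δ = 38.92°  ·
  (0,6): δ = 67.54°  ·
  (0,7): δ = 116.17°  ·
  (1,2): δ = 158.09°  ·
  (1,3): δ = 130.95°  ·
  (1,4): δ = 58.91°  ·
  (1,5): δ = 1.46°  ✓
  (1,6): δ = 27.16°  ·
  (1,7): δ = 75.79°  ·
  (2,3): δ = 152.86°  ·
  (2,4): δ = 80.81°  ·
  (2,5): δ = 23.36°  ·
  (2,6): δ = 5.25°  ✓
  (2,7): δ = 53.88°  ·
  (3,4): δ = 107.95°  ·
  (3,5): δ = 50.50°  ·
  (3,6): δ = 21.89°  ·
  (3,7): δ = 26.74°  ·
  (4,5): δ = 122.55°  ·
  (4,6): δ = 93.93°  ·
  (4,7): δ = 45.30°  ·
  (5,6): δ = 151.38°  ·
  (5,7): δ = 102.75°  ·
  (6,7): δ = 131.37°  ·
antipodal pairs: 2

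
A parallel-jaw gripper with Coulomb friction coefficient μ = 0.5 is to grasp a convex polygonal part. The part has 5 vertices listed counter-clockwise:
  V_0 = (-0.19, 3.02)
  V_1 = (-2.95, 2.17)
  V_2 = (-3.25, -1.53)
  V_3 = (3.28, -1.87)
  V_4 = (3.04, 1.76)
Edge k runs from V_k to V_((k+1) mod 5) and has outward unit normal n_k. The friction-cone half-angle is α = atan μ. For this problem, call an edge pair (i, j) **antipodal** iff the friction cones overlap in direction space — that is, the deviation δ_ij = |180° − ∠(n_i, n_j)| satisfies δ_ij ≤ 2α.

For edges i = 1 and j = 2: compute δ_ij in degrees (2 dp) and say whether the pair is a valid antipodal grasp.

α = atan 0.5 = 26.57°;  2α = 53.13°
edge 1: e_1 = (-0.30, -3.70);  n_1 = (-0.9967, +0.0808)
edge 2: e_2 = (+6.53, -0.34);  n_2 = (-0.0520, -0.9986)
∠(n_1, n_2) = 91.65°
δ = |180° − 91.65°| = 88.35°
88.35° > 2α = 53.13°  →  invalid

δ = 88.35°, invalid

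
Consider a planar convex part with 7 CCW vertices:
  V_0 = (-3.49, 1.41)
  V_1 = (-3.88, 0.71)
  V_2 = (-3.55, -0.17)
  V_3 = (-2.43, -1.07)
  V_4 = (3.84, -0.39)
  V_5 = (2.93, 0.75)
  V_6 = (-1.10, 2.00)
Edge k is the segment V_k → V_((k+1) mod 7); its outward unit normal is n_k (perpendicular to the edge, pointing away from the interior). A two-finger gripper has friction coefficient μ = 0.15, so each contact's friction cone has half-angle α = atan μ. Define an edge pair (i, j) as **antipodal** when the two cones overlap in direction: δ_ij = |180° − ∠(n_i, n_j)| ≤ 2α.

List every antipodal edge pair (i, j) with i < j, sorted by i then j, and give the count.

count = 2; pairs: (2,4), (3,6)

α = atan 0.15 = 8.53°;  2α = 17.06°
n_0 = (-0.8736, +0.4867)
n_1 = (-0.9363, -0.3511)
n_2 = (-0.6264, -0.7795)
n_3 = (+0.1078, -0.9942)
n_4 = (+0.7815, +0.6239)
n_5 = (+0.2963, +0.9551)
n_6 = (-0.2397, +0.9709)
  (0,1): δ = 130.32°  ·
  (0,2): δ = 99.66°  ·
  (0,3): δ = 54.69°  ·
  (0,4): δ = 67.72°  ·
  (0,5): δ = 101.89°  ·
  (0,6): δ = 132.99°  ·
  (1,2): δ = 149.34°  ·
  (1,3): δ = 104.37°  ·
  (1,4): δ = 18.04°  ·
  (1,5): δ = 52.21°  ·
  (1,6): δ = 83.31°  ·
  (2,3): δ = 135.03°  ·
  (2,4): δ = 12.62°  ✓
  (2,5): δ = 21.55°  ·
  (2,6): δ = 52.65°  ·
  (3,4): δ = 57.59°  ·
  (3,5): δ = 23.42°  ·
  (3,6): δ = 7.68°  ✓
  (4,5): δ = 145.83°  ·
  (4,6): δ = 114.73°  ·
  (5,6): δ = 148.90°  ·
antipodal pairs: 2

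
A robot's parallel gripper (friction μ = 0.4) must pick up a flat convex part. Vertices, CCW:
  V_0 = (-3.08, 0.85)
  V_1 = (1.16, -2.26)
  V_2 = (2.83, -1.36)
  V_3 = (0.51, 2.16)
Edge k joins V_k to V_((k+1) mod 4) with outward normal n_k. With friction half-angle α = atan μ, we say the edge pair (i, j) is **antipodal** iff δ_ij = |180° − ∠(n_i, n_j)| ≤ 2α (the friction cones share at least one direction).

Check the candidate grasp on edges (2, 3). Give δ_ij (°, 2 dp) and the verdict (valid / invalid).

α = atan 0.4 = 21.80°;  2α = 43.60°
edge 2: e_2 = (-2.32, +3.52);  n_2 = (+0.8350, +0.5503)
edge 3: e_3 = (-3.59, -1.31);  n_3 = (-0.3428, +0.9394)
∠(n_2, n_3) = 76.66°
δ = |180° − 76.66°| = 103.34°
103.34° > 2α = 43.60°  →  invalid

δ = 103.34°, invalid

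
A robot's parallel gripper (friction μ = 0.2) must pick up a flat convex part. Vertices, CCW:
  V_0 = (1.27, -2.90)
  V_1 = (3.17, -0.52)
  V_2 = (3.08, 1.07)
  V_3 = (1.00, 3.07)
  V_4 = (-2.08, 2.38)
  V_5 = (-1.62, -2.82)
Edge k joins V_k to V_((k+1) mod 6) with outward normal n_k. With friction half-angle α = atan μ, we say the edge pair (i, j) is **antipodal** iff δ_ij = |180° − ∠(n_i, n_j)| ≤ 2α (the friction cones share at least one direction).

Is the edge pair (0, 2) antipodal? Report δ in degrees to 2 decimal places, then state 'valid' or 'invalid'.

δ = 95.28°, invalid

α = atan 0.2 = 11.31°;  2α = 22.62°
edge 0: e_0 = (+1.90, +2.38);  n_0 = (+0.7815, -0.6239)
edge 2: e_2 = (-2.08, +2.00);  n_2 = (+0.6931, +0.7208)
∠(n_0, n_2) = 84.72°
δ = |180° − 84.72°| = 95.28°
95.28° > 2α = 22.62°  →  invalid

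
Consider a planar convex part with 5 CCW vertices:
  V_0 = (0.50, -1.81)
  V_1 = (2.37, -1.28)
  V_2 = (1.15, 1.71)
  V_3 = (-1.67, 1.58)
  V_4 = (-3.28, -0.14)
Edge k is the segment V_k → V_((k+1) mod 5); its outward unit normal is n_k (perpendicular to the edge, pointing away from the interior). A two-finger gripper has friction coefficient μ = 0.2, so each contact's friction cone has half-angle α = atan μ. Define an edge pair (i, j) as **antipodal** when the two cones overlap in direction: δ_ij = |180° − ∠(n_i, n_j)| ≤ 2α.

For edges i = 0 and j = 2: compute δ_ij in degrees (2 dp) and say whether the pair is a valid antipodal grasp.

α = atan 0.2 = 11.31°;  2α = 22.62°
edge 0: e_0 = (+1.87, +0.53);  n_0 = (+0.2727, -0.9621)
edge 2: e_2 = (-2.82, -0.13);  n_2 = (-0.0461, +0.9989)
∠(n_0, n_2) = 166.82°
δ = |180° − 166.82°| = 13.18°
13.18° ≤ 2α = 22.62°  →  valid

δ = 13.18°, valid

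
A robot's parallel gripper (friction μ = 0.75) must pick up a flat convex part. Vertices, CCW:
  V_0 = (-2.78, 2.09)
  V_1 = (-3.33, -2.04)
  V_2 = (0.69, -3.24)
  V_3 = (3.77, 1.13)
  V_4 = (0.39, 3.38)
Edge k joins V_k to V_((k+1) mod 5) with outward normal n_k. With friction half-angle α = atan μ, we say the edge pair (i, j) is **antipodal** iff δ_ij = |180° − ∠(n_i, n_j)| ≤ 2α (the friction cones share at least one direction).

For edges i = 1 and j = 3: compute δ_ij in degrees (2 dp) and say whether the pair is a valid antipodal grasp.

α = atan 0.75 = 36.87°;  2α = 73.74°
edge 1: e_1 = (+4.02, -1.20);  n_1 = (-0.2860, -0.9582)
edge 3: e_3 = (-3.38, +2.25);  n_3 = (+0.5541, +0.8324)
∠(n_1, n_3) = 162.97°
δ = |180° − 162.97°| = 17.03°
17.03° ≤ 2α = 73.74°  →  valid

δ = 17.03°, valid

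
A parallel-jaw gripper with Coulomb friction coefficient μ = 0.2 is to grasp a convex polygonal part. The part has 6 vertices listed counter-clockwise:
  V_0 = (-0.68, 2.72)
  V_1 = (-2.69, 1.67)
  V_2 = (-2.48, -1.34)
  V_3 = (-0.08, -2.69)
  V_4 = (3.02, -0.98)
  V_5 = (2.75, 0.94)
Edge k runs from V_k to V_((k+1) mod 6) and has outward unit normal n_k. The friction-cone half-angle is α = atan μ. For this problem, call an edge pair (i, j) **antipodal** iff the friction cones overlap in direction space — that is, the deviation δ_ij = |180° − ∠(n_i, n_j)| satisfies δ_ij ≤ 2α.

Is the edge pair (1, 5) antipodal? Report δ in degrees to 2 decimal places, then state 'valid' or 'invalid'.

δ = 58.58°, invalid

α = atan 0.2 = 11.31°;  2α = 22.62°
edge 1: e_1 = (+0.21, -3.01);  n_1 = (-0.9976, -0.0696)
edge 5: e_5 = (-3.43, +1.78);  n_5 = (+0.4606, +0.8876)
∠(n_1, n_5) = 121.42°
δ = |180° − 121.42°| = 58.58°
58.58° > 2α = 22.62°  →  invalid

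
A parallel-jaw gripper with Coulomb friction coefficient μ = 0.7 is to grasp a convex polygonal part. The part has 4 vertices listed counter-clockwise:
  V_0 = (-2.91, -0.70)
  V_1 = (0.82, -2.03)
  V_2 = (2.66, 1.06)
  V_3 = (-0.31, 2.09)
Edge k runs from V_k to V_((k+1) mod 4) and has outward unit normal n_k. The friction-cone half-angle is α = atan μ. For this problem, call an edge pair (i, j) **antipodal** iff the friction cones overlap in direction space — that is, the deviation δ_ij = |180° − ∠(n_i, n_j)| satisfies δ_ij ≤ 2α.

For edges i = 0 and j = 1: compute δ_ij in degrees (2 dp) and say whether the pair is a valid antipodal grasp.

δ = 101.15°, invalid

α = atan 0.7 = 34.99°;  2α = 69.98°
edge 0: e_0 = (+3.73, -1.33);  n_0 = (-0.3359, -0.9419)
edge 1: e_1 = (+1.84, +3.09);  n_1 = (+0.8592, -0.5116)
∠(n_0, n_1) = 78.85°
δ = |180° − 78.85°| = 101.15°
101.15° > 2α = 69.98°  →  invalid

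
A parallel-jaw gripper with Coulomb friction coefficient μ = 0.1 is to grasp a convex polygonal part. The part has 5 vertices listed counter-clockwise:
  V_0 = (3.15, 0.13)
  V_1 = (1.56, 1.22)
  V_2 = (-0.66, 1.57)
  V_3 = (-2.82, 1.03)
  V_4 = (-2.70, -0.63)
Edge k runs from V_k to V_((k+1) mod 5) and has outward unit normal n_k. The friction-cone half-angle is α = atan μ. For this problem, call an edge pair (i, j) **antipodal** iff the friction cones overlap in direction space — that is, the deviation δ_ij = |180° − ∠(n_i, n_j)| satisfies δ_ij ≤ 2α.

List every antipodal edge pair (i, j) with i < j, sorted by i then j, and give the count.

α = atan 0.1 = 5.71°;  2α = 11.42°
n_0 = (+0.5654, +0.8248)
n_1 = (+0.1557, +0.9878)
n_2 = (-0.2425, +0.9701)
n_3 = (-0.9974, -0.0721)
n_4 = (+0.1288, -0.9917)
  (0,1): δ = 154.53°  ·
  (0,2): δ = 131.53°  ·
  (0,3): δ = 51.43°  ·
  (0,4): δ = 41.83°  ·
  (1,2): δ = 157.00°  ·
  (1,3): δ = 76.91°  ·
  (1,4): δ = 16.36°  ·
  (2,3): δ = 99.90°  ·
  (2,4): δ = 6.63°  ✓
  (3,4): δ = 86.73°  ·
antipodal pairs: 1

count = 1; pairs: (2,4)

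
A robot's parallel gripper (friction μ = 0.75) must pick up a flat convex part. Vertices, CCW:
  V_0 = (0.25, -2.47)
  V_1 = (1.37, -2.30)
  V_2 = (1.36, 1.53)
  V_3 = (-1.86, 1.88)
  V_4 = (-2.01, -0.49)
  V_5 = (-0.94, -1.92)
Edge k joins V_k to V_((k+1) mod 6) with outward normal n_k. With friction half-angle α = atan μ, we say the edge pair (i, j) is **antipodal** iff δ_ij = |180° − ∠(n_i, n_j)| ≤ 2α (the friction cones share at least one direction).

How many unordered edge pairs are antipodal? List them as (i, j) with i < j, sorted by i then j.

α = atan 0.75 = 36.87°;  2α = 73.74°
n_0 = (+0.1501, -0.9887)
n_1 = (+1.0000, +0.0026)
n_2 = (+0.1081, +0.9941)
n_3 = (-0.9980, +0.0632)
n_4 = (-0.8007, -0.5991)
n_5 = (-0.4195, -0.9077)
  (0,1): δ = 98.48°  ·
  (0,2): δ = 14.83°  ✓
  (0,3): δ = 77.75°  ·
  (0,4): δ = 118.17°  ·
  (0,5): δ = 146.56°  ·
  (1,2): δ = 96.35°  ·
  (1,3): δ = 3.77°  ✓
  (1,4): δ = 36.66°  ✓
  (1,5): δ = 65.04°  ✓
  (2,3): δ = 87.42°  ·
  (2,4): δ = 46.99°  ✓
  (2,5): δ = 18.60°  ✓
  (3,4): δ = 139.57°  ·
  (3,5): δ = 111.18°  ·
  (4,5): δ = 151.61°  ·
antipodal pairs: 6

count = 6; pairs: (0,2), (1,3), (1,4), (1,5), (2,4), (2,5)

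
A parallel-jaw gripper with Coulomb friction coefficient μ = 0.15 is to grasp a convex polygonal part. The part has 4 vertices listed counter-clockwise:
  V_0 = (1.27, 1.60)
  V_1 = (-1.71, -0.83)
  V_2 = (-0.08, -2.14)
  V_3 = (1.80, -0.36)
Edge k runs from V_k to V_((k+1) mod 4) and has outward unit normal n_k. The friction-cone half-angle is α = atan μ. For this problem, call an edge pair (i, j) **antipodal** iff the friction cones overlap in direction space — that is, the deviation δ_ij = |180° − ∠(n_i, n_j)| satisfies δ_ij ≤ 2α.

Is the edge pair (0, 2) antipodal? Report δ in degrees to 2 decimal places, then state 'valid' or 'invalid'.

δ = 4.24°, valid

α = atan 0.15 = 8.53°;  2α = 17.06°
edge 0: e_0 = (-2.98, -2.43);  n_0 = (-0.6320, +0.7750)
edge 2: e_2 = (+1.88, +1.78);  n_2 = (+0.6875, -0.7262)
∠(n_0, n_2) = 175.76°
δ = |180° − 175.76°| = 4.24°
4.24° ≤ 2α = 17.06°  →  valid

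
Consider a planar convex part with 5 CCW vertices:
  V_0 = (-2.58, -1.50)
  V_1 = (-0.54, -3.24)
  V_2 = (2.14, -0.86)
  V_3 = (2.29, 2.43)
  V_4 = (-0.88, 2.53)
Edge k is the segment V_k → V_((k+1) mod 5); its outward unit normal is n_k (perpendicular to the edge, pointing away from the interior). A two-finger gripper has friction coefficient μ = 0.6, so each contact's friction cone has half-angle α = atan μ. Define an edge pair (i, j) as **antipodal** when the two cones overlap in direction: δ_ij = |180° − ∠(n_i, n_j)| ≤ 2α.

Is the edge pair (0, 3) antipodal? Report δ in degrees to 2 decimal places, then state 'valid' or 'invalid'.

α = atan 0.6 = 30.96°;  2α = 61.93°
edge 0: e_0 = (+2.04, -1.74);  n_0 = (-0.6489, -0.7608)
edge 3: e_3 = (-3.17, +0.10);  n_3 = (+0.0315, +0.9995)
∠(n_0, n_3) = 141.34°
δ = |180° − 141.34°| = 38.66°
38.66° ≤ 2α = 61.93°  →  valid

δ = 38.66°, valid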